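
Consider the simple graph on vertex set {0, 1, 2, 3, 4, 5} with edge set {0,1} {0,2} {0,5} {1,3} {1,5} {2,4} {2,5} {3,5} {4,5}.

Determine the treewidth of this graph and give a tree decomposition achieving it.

Treewidth 2.
Bags: B1 = {0, 1, 5}  B2 = {1, 3, 5}  B3 = {0, 2, 5}  B4 = {2, 4, 5}
Tree: B1–B2, B1–B3, B3–B4

Every bag has size at most 3, so the width is 3 − 1 = 2 and tw(G) ≤ 2. Conversely, {0, 1, 5} is a clique of size 3, and the vertices of any clique must share a bag in every tree decomposition; so some bag has ≥ 3 vertices and tw(G) ≥ 2. Therefore the treewidth is 2.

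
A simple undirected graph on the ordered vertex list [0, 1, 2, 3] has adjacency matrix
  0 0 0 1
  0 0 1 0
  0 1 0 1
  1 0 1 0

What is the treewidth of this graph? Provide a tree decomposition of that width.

Every bag has size at most 2, so the width is 2 − 1 = 1 and tw(G) ≤ 1. Since G has at least one edge (e.g. 1–2), it is not an edgeless graph, so tw(G) ≥ 1. The upper and lower bounds meet at 1, so that is the treewidth.

Treewidth 1.
Bags: B1 = {1, 2}  B2 = {2, 3}  B3 = {0, 3}
Tree: B1–B2, B2–B3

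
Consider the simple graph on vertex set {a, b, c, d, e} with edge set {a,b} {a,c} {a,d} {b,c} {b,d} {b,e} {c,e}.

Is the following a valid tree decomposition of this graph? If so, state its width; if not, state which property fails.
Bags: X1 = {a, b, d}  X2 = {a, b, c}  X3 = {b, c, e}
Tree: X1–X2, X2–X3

Yes; width 2.

Checking the three conditions: (i) the bags cover all of {a, b, c, d, e}; (ii) for each edge, some bag contains both endpoints; (iii) the bags containing any fixed vertex form a subtree. All hold, so the decomposition is valid with width 3 − 1 = 2.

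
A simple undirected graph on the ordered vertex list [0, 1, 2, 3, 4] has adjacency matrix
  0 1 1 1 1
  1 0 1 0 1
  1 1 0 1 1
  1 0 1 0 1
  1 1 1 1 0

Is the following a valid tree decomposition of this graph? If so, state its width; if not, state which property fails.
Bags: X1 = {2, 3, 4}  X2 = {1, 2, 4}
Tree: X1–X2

A tree decomposition must satisfy three properties: every vertex lies in some bag; for every edge, both endpoints lie together in some bag; and for every vertex, the bags containing it form a connected subtree. Here vertex 0 appears in no bag, so the decomposition is invalid.

No — vertex 0 appears in no bag.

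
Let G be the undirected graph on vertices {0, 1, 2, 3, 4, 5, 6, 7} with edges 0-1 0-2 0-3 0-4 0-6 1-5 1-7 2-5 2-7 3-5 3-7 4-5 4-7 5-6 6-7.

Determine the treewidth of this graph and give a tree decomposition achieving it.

Every bag has size at most 4, so the width is 4 − 1 = 3 and tw(G) ≤ 3. For the lower bound: the 4 vertex sets {4,7}, {3,5}, {0}, {1} are disjoint, each induces a connected subgraph, and every pair is joined by at least one edge of G. Contracting each set to a single vertex therefore yields K_{4} as a minor, and since treewidth is minor-monotone, tw(G) ≥ tw(K_{4}) = 3. The upper and lower bounds meet at 3, so that is the treewidth.

Treewidth 3.
One optimal decomposition is:
Bags: B1 = {0, 4, 5, 7}  B2 = {0, 3, 5, 7}  B3 = {0, 1, 5, 7}  B4 = {0, 5, 6, 7}  B5 = {0, 2, 5, 7}
Tree: B1–B2, B2–B3, B3–B4, B4–B5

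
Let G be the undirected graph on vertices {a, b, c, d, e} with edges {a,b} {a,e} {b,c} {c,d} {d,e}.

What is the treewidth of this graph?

A width-2 tree decomposition is:
Bags: B1 = {c, d, e}  B2 = {a, c, e}  B3 = {a, b, c}
Tree: B1–B2, B2–B3
Every bag has size at most 3, so the width is 3 − 1 = 2 and tw(G) ≤ 2. Since c–d–e–a–b–c is a cycle in G, G is not acyclic. Forests are exactly the graphs of treewidth ≤ 1, so tw(G) ≥ 2. Combining the bounds, tw(G) = 2.

2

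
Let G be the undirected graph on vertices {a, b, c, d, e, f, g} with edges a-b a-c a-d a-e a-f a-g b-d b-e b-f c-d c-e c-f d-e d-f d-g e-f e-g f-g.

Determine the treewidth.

4

A width-4 tree decomposition is:
Bags: B1 = {a, b, d, e, f}  B2 = {a, d, e, f, g}  B3 = {a, c, d, e, f}
Tree: B1–B2, B1–B3
Every bag has size at most 5, so the width is 5 − 1 = 4 and tw(G) ≤ 4. On the other hand G contains the 5-clique {a, d, e, f, g}. A clique must lie in a single bag of any decomposition, so no decomposition can have width below 4. Combining the bounds, tw(G) = 4.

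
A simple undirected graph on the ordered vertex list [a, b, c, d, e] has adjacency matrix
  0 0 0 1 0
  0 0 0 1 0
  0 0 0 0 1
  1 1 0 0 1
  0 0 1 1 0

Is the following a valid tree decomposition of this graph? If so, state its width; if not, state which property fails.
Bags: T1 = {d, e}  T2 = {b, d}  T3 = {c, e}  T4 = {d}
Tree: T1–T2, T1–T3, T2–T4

A tree decomposition must satisfy three properties: every vertex lies in some bag; for every edge, both endpoints lie together in some bag; and for every vertex, the bags containing it form a connected subtree. Here vertex a appears in no bag, so the decomposition is invalid.

No — vertex a appears in no bag.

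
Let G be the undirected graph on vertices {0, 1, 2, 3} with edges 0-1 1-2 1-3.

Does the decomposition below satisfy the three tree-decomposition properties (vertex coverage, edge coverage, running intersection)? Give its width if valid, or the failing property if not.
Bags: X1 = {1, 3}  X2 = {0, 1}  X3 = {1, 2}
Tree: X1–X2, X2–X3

Vertex coverage: the bags together contain {0, 1, 2, 3}, the full vertex set. Edge coverage: each edge of G has both endpoints in at least one bag. Running intersection: for every vertex, the bags containing it form a connected subtree. All three properties hold, so this is a valid tree decomposition of width max|bag| − 1 = 1, and hence tw(G) ≤ 1.

Yes; width 1.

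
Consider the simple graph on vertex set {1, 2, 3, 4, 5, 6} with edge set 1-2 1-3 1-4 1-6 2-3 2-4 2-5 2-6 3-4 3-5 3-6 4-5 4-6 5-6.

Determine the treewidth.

4

A width-4 tree decomposition is:
Bags: B1 = {1, 2, 3, 4, 6}  B2 = {2, 3, 4, 5, 6}
Tree: B1–B2
Every bag has size at most 5, so the width is 5 − 1 = 4 and tw(G) ≤ 4. Conversely, {1, 2, 3, 4, 6} is a clique of size 5, and the vertices of any clique must share a bag in every tree decomposition; so some bag has ≥ 5 vertices and tw(G) ≥ 4. Therefore the treewidth is 4.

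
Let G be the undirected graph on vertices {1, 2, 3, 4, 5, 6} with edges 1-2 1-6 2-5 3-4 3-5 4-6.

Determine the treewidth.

2

A width-2 tree decomposition is:
Bags: B1 = {3, 4, 6}  B2 = {3, 5, 6}  B3 = {2, 5, 6}  B4 = {1, 2, 6}
Tree: B1–B2, B2–B3, B3–B4
The largest bag has 3 vertices, giving width 2; this decomposition certifies tw(G) ≤ 2. For the lower bound, G contains the cycle 6–4–3–5–2–1–6, so G is not a forest; only forests have treewidth ≤ 1, hence tw(G) ≥ 2. Combining the bounds, tw(G) = 2.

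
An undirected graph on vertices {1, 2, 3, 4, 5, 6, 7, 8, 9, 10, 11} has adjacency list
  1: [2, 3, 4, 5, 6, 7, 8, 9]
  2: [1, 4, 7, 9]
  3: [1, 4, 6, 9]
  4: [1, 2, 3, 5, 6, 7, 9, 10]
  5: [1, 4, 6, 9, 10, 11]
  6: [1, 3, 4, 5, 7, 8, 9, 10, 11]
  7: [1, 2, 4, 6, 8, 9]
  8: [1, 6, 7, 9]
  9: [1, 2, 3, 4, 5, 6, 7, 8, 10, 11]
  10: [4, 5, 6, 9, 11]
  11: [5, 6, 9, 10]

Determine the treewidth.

4

A width-4 tree decomposition is:
Bags: B1 = {1, 4, 5, 6, 9}  B2 = {1, 4, 6, 7, 9}  B3 = {1, 3, 4, 6, 9}  B4 = {4, 5, 6, 9, 10}  B5 = {1, 6, 7, 8, 9}  B6 = {1, 2, 4, 7, 9}  B7 = {5, 6, 9, 10, 11}
Tree: B1–B2, B2–B3, B1–B4, B2–B5, B2–B6, B4–B7
Every bag has size at most 5, so the width is 5 − 1 = 4 and tw(G) ≤ 4. For the lower bound, the 5 vertices {1, 2, 4, 7, 9} are pairwise adjacent, and any tree decomposition puts a clique entirely inside one bag — forcing width ≥ 4. Hence tw(G) = 4 exactly.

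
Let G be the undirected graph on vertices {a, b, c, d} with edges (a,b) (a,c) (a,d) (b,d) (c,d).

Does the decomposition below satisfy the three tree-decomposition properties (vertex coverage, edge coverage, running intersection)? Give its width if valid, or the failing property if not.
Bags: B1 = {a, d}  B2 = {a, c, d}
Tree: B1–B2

A tree decomposition must satisfy three properties: every vertex lies in some bag; for every edge, both endpoints lie together in some bag; and for every vertex, the bags containing it form a connected subtree. Here vertex b appears in no bag, so the decomposition is invalid.

No — vertex b appears in no bag.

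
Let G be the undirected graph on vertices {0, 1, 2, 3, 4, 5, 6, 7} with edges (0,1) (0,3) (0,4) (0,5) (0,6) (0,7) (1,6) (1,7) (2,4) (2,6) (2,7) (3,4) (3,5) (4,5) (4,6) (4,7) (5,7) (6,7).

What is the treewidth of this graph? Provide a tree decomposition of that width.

Every bag has size at most 4, so the width is 4 − 1 = 3 and tw(G) ≤ 3. On the other hand G contains the 4-clique {0, 1, 6, 7}. A clique must lie in a single bag of any decomposition, so no decomposition can have width below 3. The upper and lower bounds meet at 3, so that is the treewidth.

Treewidth 3.
One optimal decomposition is:
Bags: B1 = {2, 4, 6, 7}  B2 = {0, 4, 6, 7}  B3 = {0, 4, 5, 7}  B4 = {0, 3, 4, 5}  B5 = {0, 1, 6, 7}
Tree: B1–B2, B2–B3, B3–B4, B2–B5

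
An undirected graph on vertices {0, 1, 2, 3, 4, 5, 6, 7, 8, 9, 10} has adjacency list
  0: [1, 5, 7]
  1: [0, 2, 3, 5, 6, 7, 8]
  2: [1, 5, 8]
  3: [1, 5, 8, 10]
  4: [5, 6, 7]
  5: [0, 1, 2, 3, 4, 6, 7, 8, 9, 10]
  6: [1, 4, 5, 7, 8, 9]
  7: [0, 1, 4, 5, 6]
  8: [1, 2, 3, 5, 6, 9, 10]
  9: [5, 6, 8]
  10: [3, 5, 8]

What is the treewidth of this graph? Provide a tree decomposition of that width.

The largest bag has 4 vertices, giving width 3; this decomposition certifies tw(G) ≤ 3. For the lower bound, the 4 vertices {0, 1, 5, 7} are pairwise adjacent, and any tree decomposition puts a clique entirely inside one bag — forcing width ≥ 3. Combining the bounds, tw(G) = 3.

Treewidth 3.
One such decomposition:
Bags: B1 = {1, 5, 6, 7}  B2 = {1, 5, 6, 8}  B3 = {1, 3, 5, 8}  B4 = {0, 1, 5, 7}  B5 = {1, 2, 5, 8}  B6 = {5, 6, 8, 9}  B7 = {3, 5, 8, 10}  B8 = {4, 5, 6, 7}
Tree: B1–B2, B2–B3, B1–B4, B3–B5, B2–B6, B3–B7, B1–B8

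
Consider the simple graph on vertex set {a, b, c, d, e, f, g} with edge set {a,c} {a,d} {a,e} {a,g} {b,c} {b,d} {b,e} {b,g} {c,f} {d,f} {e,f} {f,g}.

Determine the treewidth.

A width-3 tree decomposition is:
Bags: B1 = {a, b, f, g}  B2 = {a, b, c, f}  B3 = {a, b, d, f}  B4 = {a, b, e, f}
Tree: B1–B2, B2–B3, B3–B4
Every bag has size at most 4, so the width is 4 − 1 = 3 and tw(G) ≤ 3. For the lower bound: the 4 vertex sets {b,g}, {a,c}, {f}, {d} are disjoint, each induces a connected subgraph, and every pair is joined by at least one edge of G. Contracting each set to a single vertex therefore yields K_{4} as a minor, and since treewidth is minor-monotone, tw(G) ≥ tw(K_{4}) = 3. Therefore the treewidth is 3.

3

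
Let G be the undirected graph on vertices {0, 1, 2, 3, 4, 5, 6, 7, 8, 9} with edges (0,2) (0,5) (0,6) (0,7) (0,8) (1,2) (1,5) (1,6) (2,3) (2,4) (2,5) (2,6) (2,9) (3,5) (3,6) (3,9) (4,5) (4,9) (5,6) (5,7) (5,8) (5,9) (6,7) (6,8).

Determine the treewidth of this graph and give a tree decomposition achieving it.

The largest bag has 4 vertices, giving width 3; this decomposition certifies tw(G) ≤ 3. On the other hand G contains the 4-clique {0, 5, 6, 8}. A clique must lie in a single bag of any decomposition, so no decomposition can have width below 3. The upper and lower bounds meet at 3, so that is the treewidth.

Treewidth 3.
One optimal decomposition is:
Bags: B1 = {1, 2, 5, 6}  B2 = {0, 2, 5, 6}  B3 = {0, 5, 6, 7}  B4 = {2, 3, 5, 6}  B5 = {2, 3, 5, 9}  B6 = {2, 4, 5, 9}  B7 = {0, 5, 6, 8}
Tree: B1–B2, B2–B3, B1–B4, B4–B5, B5–B6, B2–B7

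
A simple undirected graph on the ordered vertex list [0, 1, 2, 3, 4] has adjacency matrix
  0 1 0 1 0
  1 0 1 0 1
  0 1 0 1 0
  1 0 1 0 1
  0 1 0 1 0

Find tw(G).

A width-2 tree decomposition is:
Bags: B1 = {1, 2, 3}  B2 = {1, 3, 4}  B3 = {0, 1, 3}
Tree: B1–B2, B2–B3
Every bag has size at most 3, so the width is 3 − 1 = 2 and tw(G) ≤ 2. The edges 2–3–4–1–2 form a cycle, so G is not a tree and its treewidth is at least 2. The upper and lower bounds meet at 2, so that is the treewidth.

2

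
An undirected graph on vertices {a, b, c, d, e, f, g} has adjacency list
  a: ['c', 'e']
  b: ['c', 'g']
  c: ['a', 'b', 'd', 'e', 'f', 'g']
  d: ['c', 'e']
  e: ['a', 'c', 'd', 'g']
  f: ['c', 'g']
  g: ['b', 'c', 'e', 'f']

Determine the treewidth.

A width-2 tree decomposition is:
Bags: B1 = {c, f, g}  B2 = {c, e, g}  B3 = {a, c, e}  B4 = {b, c, g}  B5 = {c, d, e}
Tree: B1–B2, B2–B3, B2–B4, B2–B5
The largest bag has 3 vertices, giving width 2; this decomposition certifies tw(G) ≤ 2. For the lower bound, the 3 vertices {c, d, e} are pairwise adjacent, and any tree decomposition puts a clique entirely inside one bag — forcing width ≥ 2. The upper and lower bounds meet at 2, so that is the treewidth.

2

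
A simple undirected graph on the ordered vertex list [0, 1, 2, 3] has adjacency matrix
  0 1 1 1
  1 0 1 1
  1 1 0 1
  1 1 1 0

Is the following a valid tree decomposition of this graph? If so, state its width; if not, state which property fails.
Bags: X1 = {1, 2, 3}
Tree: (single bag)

No — vertex 0 appears in no bag.

A tree decomposition must satisfy three properties: every vertex lies in some bag; for every edge, both endpoints lie together in some bag; and for every vertex, the bags containing it form a connected subtree. Here vertex 0 appears in no bag, so the decomposition is invalid.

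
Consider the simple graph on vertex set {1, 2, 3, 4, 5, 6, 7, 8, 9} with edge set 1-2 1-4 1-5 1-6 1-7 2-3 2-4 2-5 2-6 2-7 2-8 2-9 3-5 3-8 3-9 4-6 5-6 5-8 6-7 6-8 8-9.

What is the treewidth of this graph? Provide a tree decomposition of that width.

Every bag has size at most 4, so the width is 4 − 1 = 3 and tw(G) ≤ 3. On the other hand G contains the 4-clique {2, 3, 8, 9}. A clique must lie in a single bag of any decomposition, so no decomposition can have width below 3. Combining the bounds, tw(G) = 3.

Treewidth 3.
One optimal decomposition is:
Bags: B1 = {1, 2, 4, 6}  B2 = {1, 2, 5, 6}  B3 = {1, 2, 6, 7}  B4 = {2, 5, 6, 8}  B5 = {2, 3, 5, 8}  B6 = {2, 3, 8, 9}
Tree: B1–B2, B1–B3, B2–B4, B4–B5, B5–B6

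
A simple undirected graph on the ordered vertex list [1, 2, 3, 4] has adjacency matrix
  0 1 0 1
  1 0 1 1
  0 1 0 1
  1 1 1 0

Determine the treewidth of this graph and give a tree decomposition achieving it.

Treewidth 2.
One such decomposition:
Bags: B1 = {2, 3, 4}  B2 = {1, 2, 4}
Tree: B1–B2

Every bag has size at most 3, so the width is 3 − 1 = 2 and tw(G) ≤ 2. Conversely, {1, 2, 4} is a clique of size 3, and the vertices of any clique must share a bag in every tree decomposition; so some bag has ≥ 3 vertices and tw(G) ≥ 2. Hence tw(G) = 2 exactly.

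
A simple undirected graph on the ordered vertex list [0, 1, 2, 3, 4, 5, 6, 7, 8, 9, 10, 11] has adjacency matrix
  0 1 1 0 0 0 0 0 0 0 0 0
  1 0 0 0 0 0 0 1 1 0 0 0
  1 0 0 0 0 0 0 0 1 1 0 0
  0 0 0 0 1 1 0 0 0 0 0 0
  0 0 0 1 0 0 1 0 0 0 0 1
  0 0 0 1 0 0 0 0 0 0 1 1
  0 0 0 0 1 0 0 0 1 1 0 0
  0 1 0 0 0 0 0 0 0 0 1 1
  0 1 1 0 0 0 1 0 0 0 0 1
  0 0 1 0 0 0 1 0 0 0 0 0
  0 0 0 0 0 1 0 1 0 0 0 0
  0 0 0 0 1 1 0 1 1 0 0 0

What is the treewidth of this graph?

3

A width-3 tree decomposition is:
Bags: B1 = {0, 2, 6, 9}  B2 = {0, 2, 6, 8}  B3 = {0, 1, 6, 8}  B4 = {1, 4, 6, 8}  B5 = {1, 4, 8, 11}  B6 = {1, 4, 7, 11}  B7 = {3, 4, 7, 11}  B8 = {3, 5, 7, 11}  B9 = {3, 5, 7, 10}
Tree: B1–B2, B2–B3, B3–B4, B4–B5, B5–B6, B6–B7, B7–B8, B8–B9
Every bag has size at most 4, so the width is 4 − 1 = 3 and tw(G) ≤ 3. For the lower bound: the 4 vertex sets {0,2,9}, {6}, {8}, {1,4,7,11} are disjoint, each induces a connected subgraph, and every pair is joined by at least one edge of G. Contracting each set to a single vertex therefore yields K_{4} as a minor, and since treewidth is minor-monotone, tw(G) ≥ tw(K_{4}) = 3. The upper and lower bounds meet at 3, so that is the treewidth.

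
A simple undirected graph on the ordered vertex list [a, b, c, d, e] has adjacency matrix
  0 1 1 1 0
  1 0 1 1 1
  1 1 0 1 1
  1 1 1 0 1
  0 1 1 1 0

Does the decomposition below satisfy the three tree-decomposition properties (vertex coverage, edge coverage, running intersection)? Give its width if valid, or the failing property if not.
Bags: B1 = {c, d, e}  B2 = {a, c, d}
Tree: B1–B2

A tree decomposition must satisfy three properties: every vertex lies in some bag; for every edge, both endpoints lie together in some bag; and for every vertex, the bags containing it form a connected subtree. Here vertex b appears in no bag, so the decomposition is invalid.

No — vertex b appears in no bag.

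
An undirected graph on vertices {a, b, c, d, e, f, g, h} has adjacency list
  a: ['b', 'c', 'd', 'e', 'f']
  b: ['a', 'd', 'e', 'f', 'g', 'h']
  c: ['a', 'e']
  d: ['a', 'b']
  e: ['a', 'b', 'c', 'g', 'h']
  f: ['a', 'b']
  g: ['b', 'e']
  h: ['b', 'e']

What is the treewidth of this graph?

A width-2 tree decomposition is:
Bags: B1 = {a, b, e}  B2 = {a, c, e}  B3 = {a, b, d}  B4 = {a, b, f}  B5 = {b, e, g}  B6 = {b, e, h}
Tree: B1–B2, B1–B3, B1–B4, B1–B5, B5–B6
Each bag holds 3 vertices, so the decomposition has width 2, which upper-bounds the treewidth. Conversely, {a, c, e} is a clique of size 3, and the vertices of any clique must share a bag in every tree decomposition; so some bag has ≥ 3 vertices and tw(G) ≥ 2. Therefore the treewidth is 2.

2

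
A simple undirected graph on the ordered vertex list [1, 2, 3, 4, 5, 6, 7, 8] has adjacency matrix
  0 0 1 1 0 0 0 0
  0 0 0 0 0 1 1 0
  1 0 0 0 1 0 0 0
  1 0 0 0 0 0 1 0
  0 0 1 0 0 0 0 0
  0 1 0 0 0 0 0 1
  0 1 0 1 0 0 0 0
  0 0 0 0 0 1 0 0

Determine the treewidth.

A width-1 tree decomposition is:
Bags: B1 = {3, 5}  B2 = {1, 3}  B3 = {1, 4}  B4 = {4, 7}  B5 = {2, 7}  B6 = {2, 6}  B7 = {6, 8}
Tree: B1–B2, B2–B3, B3–B4, B4–B5, B5–B6, B6–B7
The largest bag has 2 vertices, giving width 1; this decomposition certifies tw(G) ≤ 1. G has an edge, so its treewidth is at least 1. Hence tw(G) = 1 exactly.

1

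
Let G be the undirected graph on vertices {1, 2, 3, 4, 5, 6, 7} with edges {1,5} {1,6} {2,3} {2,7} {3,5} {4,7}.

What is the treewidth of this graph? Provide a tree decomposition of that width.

Treewidth 1.
One such decomposition:
Bags: B1 = {4, 7}  B2 = {2, 7}  B3 = {2, 3}  B4 = {3, 5}  B5 = {1, 5}  B6 = {1, 6}
Tree: B1–B2, B2–B3, B3–B4, B4–B5, B5–B6

Each bag holds 2 vertices, so the decomposition has width 1, which upper-bounds the treewidth. Any graph with an edge has treewidth ≥ 1, and G has the edge 4–7. Therefore the treewidth is 1.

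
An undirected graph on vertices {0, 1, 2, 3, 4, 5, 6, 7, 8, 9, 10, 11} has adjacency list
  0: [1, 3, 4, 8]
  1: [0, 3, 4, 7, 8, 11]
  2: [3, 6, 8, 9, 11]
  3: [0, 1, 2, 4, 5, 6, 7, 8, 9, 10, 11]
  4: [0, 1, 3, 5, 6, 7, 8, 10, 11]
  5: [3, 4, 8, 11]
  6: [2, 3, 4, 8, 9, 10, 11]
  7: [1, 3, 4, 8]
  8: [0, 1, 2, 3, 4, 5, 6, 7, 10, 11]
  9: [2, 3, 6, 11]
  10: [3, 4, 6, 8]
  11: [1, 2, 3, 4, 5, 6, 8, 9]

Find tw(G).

A width-4 tree decomposition is:
Bags: B1 = {3, 4, 5, 8, 11}  B2 = {3, 4, 6, 8, 11}  B3 = {1, 3, 4, 8, 11}  B4 = {2, 3, 6, 8, 11}  B5 = {2, 3, 6, 9, 11}  B6 = {1, 3, 4, 7, 8}  B7 = {3, 4, 6, 8, 10}  B8 = {0, 1, 3, 4, 8}
Tree: B1–B2, B2–B3, B2–B4, B4–B5, B3–B6, B2–B7, B3–B8
Every bag has size at most 5, so the width is 5 − 1 = 4 and tw(G) ≤ 4. On the other hand G contains the 5-clique {2, 3, 6, 8, 11}. A clique must lie in a single bag of any decomposition, so no decomposition can have width below 4. Hence tw(G) = 4 exactly.

4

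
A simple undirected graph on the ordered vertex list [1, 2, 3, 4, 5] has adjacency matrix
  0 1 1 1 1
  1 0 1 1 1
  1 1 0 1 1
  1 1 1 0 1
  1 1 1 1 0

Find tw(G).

4

A width-4 tree decomposition is:
Bags: B1 = {1, 2, 3, 4, 5}
Tree: (single bag)
With just one bag of size 5, the width is 5 − 1 = 4, so tw(G) ≤ 4. Conversely, {1, 2, 3, 4, 5} is a clique of size 5, and the vertices of any clique must share a bag in every tree decomposition; so some bag has ≥ 5 vertices and tw(G) ≥ 4. Therefore the treewidth is 4.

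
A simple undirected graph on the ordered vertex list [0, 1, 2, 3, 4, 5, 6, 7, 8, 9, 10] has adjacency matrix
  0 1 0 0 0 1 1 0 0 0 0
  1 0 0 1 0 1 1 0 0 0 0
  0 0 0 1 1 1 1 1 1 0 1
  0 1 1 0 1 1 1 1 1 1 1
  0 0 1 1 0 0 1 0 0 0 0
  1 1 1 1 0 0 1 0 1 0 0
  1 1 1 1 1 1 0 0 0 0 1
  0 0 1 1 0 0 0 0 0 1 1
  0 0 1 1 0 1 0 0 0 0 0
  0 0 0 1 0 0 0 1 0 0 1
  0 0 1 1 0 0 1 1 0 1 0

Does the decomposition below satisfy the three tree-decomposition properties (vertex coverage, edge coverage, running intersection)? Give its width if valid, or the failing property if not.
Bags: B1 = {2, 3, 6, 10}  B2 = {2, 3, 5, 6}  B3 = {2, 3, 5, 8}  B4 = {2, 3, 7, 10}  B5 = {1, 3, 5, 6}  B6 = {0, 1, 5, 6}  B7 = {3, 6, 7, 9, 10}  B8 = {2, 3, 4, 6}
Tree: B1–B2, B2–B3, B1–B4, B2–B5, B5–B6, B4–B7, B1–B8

No — bags containing vertex 6 are not connected in the tree.

A tree decomposition must satisfy three properties: every vertex lies in some bag; for every edge, both endpoints lie together in some bag; and for every vertex, the bags containing it form a connected subtree. Here bags containing vertex 6 are not connected in the tree, so the decomposition is invalid.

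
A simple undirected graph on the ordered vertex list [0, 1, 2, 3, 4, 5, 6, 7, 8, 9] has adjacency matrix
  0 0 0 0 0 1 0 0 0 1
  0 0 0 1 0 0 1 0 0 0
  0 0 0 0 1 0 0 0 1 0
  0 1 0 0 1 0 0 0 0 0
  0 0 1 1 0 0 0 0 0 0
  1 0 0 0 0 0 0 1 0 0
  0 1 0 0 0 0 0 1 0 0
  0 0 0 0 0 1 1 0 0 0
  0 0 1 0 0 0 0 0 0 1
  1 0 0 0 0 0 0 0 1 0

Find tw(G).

A width-2 tree decomposition is:
Bags: B1 = {1, 6, 7}  B2 = {1, 5, 7}  B3 = {0, 1, 5}  B4 = {0, 1, 9}  B5 = {1, 8, 9}  B6 = {1, 2, 8}  B7 = {1, 2, 4}  B8 = {1, 3, 4}
Tree: B1–B2, B2–B3, B3–B4, B4–B5, B5–B6, B6–B7, B7–B8
Every bag has size at most 3, so the width is 3 − 1 = 2 and tw(G) ≤ 2. Since 1–6–7–5–0–9–8–2–4–3–1 is a cycle in G, G is not acyclic. Forests are exactly the graphs of treewidth ≤ 1, so tw(G) ≥ 2. Combining the bounds, tw(G) = 2.

2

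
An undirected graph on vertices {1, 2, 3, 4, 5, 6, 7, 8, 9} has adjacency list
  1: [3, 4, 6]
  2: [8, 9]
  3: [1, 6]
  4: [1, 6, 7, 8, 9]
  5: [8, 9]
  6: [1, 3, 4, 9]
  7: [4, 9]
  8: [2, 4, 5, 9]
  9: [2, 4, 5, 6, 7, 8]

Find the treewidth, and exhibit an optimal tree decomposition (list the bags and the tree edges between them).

Treewidth 2.
One optimal decomposition is:
Bags: B1 = {4, 6, 9}  B2 = {1, 4, 6}  B3 = {4, 7, 9}  B4 = {1, 3, 6}  B5 = {4, 8, 9}  B6 = {5, 8, 9}  B7 = {2, 8, 9}
Tree: B1–B2, B1–B3, B2–B4, B3–B5, B5–B6, B6–B7

The largest bag has 3 vertices, giving width 2; this decomposition certifies tw(G) ≤ 2. On the other hand G contains the 3-clique {1, 3, 6}. A clique must lie in a single bag of any decomposition, so no decomposition can have width below 2. Combining the bounds, tw(G) = 2.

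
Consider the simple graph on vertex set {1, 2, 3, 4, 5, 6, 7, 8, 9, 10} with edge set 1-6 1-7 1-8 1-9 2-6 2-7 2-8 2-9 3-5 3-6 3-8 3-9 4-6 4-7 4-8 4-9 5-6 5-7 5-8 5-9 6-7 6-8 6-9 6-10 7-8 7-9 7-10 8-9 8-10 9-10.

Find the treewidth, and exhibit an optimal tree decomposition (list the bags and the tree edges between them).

Treewidth 4.
Bags: B1 = {2, 6, 7, 8, 9}  B2 = {5, 6, 7, 8, 9}  B3 = {6, 7, 8, 9, 10}  B4 = {3, 5, 6, 8, 9}  B5 = {1, 6, 7, 8, 9}  B6 = {4, 6, 7, 8, 9}
Tree: B1–B2, B2–B3, B2–B4, B2–B5, B2–B6

Each bag holds 5 vertices, so the decomposition has width 4, which upper-bounds the treewidth. Conversely, {3, 5, 6, 8, 9} is a clique of size 5, and the vertices of any clique must share a bag in every tree decomposition; so some bag has ≥ 5 vertices and tw(G) ≥ 4. Hence tw(G) = 4 exactly.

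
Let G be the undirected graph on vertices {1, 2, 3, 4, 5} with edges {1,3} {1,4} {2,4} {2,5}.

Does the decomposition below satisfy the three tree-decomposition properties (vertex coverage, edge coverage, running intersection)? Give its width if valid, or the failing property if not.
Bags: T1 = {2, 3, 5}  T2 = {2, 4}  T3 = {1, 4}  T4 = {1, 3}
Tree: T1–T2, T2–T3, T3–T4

No — bags containing vertex 3 are not connected in the tree.

A tree decomposition must satisfy three properties: every vertex lies in some bag; for every edge, both endpoints lie together in some bag; and for every vertex, the bags containing it form a connected subtree. Here bags containing vertex 3 are not connected in the tree, so the decomposition is invalid.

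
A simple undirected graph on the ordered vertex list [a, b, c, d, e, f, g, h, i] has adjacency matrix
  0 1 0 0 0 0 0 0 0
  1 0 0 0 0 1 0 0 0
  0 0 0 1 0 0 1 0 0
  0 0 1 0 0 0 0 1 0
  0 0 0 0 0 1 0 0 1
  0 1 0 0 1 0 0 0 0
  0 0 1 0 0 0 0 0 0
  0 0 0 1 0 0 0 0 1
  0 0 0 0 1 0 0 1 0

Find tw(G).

1

A width-1 tree decomposition is:
Bags: B1 = {c, g}  B2 = {c, d}  B3 = {d, h}  B4 = {h, i}  B5 = {e, i}  B6 = {e, f}  B7 = {b, f}  B8 = {a, b}
Tree: B1–B2, B2–B3, B3–B4, B4–B5, B5–B6, B6–B7, B7–B8
Every bag has size at most 2, so the width is 2 − 1 = 1 and tw(G) ≤ 1. G has an edge, so its treewidth is at least 1. Combining the bounds, tw(G) = 1.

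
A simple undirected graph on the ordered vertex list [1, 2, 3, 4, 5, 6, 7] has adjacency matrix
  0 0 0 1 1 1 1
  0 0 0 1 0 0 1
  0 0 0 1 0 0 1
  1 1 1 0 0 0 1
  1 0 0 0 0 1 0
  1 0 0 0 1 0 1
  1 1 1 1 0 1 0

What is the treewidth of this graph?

A width-2 tree decomposition is:
Bags: B1 = {3, 4, 7}  B2 = {1, 4, 7}  B3 = {1, 6, 7}  B4 = {1, 5, 6}  B5 = {2, 4, 7}
Tree: B1–B2, B2–B3, B3–B4, B1–B5
Each bag holds 3 vertices, so the decomposition has width 2, which upper-bounds the treewidth. For the lower bound, the 3 vertices {1, 5, 6} are pairwise adjacent, and any tree decomposition puts a clique entirely inside one bag — forcing width ≥ 2. Therefore the treewidth is 2.

2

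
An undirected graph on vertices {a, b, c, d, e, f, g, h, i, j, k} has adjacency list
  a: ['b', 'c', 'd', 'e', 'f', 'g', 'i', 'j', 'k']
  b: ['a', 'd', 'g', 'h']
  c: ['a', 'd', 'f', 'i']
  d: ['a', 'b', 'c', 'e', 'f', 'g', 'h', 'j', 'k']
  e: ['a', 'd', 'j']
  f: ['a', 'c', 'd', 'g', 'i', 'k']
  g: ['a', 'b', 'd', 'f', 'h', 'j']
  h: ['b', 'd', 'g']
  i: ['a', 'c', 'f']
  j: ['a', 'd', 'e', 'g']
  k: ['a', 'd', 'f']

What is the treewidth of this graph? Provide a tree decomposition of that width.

Every bag has size at most 4, so the width is 4 − 1 = 3 and tw(G) ≤ 3. Conversely, {b, d, g, h} is a clique of size 4, and the vertices of any clique must share a bag in every tree decomposition; so some bag has ≥ 4 vertices and tw(G) ≥ 3. The upper and lower bounds meet at 3, so that is the treewidth.

Treewidth 3.
Bags: B1 = {a, d, g, j}  B2 = {a, d, f, g}  B3 = {a, b, d, g}  B4 = {a, d, f, k}  B5 = {a, d, e, j}  B6 = {a, c, d, f}  B7 = {b, d, g, h}  B8 = {a, c, f, i}
Tree: B1–B2, B1–B3, B2–B4, B1–B5, B4–B6, B3–B7, B6–B8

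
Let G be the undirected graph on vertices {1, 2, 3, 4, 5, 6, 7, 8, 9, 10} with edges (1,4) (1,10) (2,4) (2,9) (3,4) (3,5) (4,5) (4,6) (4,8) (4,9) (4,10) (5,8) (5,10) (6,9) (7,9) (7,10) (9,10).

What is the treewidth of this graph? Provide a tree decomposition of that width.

Treewidth 2.
One optimal decomposition is:
Bags: B1 = {1, 4, 10}  B2 = {4, 5, 10}  B3 = {4, 9, 10}  B4 = {2, 4, 9}  B5 = {3, 4, 5}  B6 = {7, 9, 10}  B7 = {4, 6, 9}  B8 = {4, 5, 8}
Tree: B1–B2, B2–B3, B3–B4, B2–B5, B3–B6, B3–B7, B5–B8

The largest bag has 3 vertices, giving width 2; this decomposition certifies tw(G) ≤ 2. Conversely, {1, 4, 10} is a clique of size 3, and the vertices of any clique must share a bag in every tree decomposition; so some bag has ≥ 3 vertices and tw(G) ≥ 2. Therefore the treewidth is 2.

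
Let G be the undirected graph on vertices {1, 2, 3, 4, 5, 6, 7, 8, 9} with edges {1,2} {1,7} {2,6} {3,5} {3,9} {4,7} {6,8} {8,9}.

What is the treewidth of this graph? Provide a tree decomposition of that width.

Treewidth 1.
One such decomposition:
Bags: B1 = {4, 7}  B2 = {1, 7}  B3 = {1, 2}  B4 = {2, 6}  B5 = {6, 8}  B6 = {8, 9}  B7 = {3, 9}  B8 = {3, 5}
Tree: B1–B2, B2–B3, B3–B4, B4–B5, B5–B6, B6–B7, B7–B8

Every bag has size at most 2, so the width is 2 − 1 = 1 and tw(G) ≤ 1. G has an edge, so its treewidth is at least 1. Therefore the treewidth is 1.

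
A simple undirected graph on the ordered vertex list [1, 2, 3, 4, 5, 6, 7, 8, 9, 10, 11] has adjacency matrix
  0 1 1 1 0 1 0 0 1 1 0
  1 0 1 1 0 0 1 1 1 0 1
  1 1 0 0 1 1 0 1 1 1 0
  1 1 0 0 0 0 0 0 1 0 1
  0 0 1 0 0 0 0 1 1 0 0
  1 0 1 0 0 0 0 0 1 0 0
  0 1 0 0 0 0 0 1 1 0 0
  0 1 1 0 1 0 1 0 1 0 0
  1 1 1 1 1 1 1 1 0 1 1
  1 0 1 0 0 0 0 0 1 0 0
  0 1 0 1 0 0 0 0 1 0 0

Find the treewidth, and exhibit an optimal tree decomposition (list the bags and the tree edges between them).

Every bag has size at most 4, so the width is 4 − 1 = 3 and tw(G) ≤ 3. Conversely, {2, 3, 8, 9} is a clique of size 4, and the vertices of any clique must share a bag in every tree decomposition; so some bag has ≥ 4 vertices and tw(G) ≥ 3. Combining the bounds, tw(G) = 3.

Treewidth 3.
One such decomposition:
Bags: B1 = {1, 3, 9, 10}  B2 = {1, 2, 3, 9}  B3 = {1, 3, 6, 9}  B4 = {1, 2, 4, 9}  B5 = {2, 3, 8, 9}  B6 = {3, 5, 8, 9}  B7 = {2, 7, 8, 9}  B8 = {2, 4, 9, 11}
Tree: B1–B2, B2–B3, B2–B4, B2–B5, B5–B6, B5–B7, B4–B8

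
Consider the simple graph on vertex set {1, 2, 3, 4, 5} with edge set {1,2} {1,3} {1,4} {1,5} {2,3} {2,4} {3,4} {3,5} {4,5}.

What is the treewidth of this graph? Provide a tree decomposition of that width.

Each bag holds 4 vertices, so the decomposition has width 3, which upper-bounds the treewidth. Conversely, {1, 2, 3, 4} is a clique of size 4, and the vertices of any clique must share a bag in every tree decomposition; so some bag has ≥ 4 vertices and tw(G) ≥ 3. Therefore the treewidth is 3.

Treewidth 3.
Bags: B1 = {1, 3, 4, 5}  B2 = {1, 2, 3, 4}
Tree: B1–B2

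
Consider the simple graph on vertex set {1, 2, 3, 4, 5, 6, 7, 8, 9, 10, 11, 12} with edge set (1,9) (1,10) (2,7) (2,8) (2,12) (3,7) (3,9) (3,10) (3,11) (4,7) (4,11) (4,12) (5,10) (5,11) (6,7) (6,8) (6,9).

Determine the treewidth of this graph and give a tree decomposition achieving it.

Treewidth 3.
One such decomposition:
Bags: B1 = {2, 6, 8, 12}  B2 = {2, 6, 7, 12}  B3 = {4, 6, 7, 12}  B4 = {4, 6, 7, 9}  B5 = {3, 4, 7, 9}  B6 = {3, 4, 9, 11}  B7 = {1, 3, 9, 11}  B8 = {1, 3, 10, 11}  B9 = {1, 5, 10, 11}
Tree: B1–B2, B2–B3, B3–B4, B4–B5, B5–B6, B6–B7, B7–B8, B8–B9

Each bag holds 4 vertices, so the decomposition has width 3, which upper-bounds the treewidth. For the lower bound: the 4 vertex sets {2,8,12}, {6}, {7}, {3,4,9,11} are disjoint, each induces a connected subgraph, and every pair is joined by at least one edge of G. Contracting each set to a single vertex therefore yields K_{4} as a minor, and since treewidth is minor-monotone, tw(G) ≥ tw(K_{4}) = 3. Hence tw(G) = 3 exactly.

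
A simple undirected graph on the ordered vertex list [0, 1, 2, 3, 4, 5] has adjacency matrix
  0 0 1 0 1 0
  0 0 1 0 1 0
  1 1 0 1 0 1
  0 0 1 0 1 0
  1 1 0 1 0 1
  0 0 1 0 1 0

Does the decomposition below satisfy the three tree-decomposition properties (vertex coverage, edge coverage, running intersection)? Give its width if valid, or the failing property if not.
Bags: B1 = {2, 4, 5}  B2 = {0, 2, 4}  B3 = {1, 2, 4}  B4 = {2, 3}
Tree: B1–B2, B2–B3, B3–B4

No — edge (4,3) lies in no bag.

A tree decomposition must satisfy three properties: every vertex lies in some bag; for every edge, both endpoints lie together in some bag; and for every vertex, the bags containing it form a connected subtree. Here edge (4,3) lies in no bag, so the decomposition is invalid.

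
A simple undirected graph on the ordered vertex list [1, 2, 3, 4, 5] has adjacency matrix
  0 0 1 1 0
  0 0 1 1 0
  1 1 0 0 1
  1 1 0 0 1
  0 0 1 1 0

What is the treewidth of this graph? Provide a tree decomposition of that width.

Each bag holds 3 vertices, so the decomposition has width 2, which upper-bounds the treewidth. For the lower bound, G contains the cycle 3–5–4–1–3, so G is not a forest; only forests have treewidth ≤ 1, hence tw(G) ≥ 2. Therefore the treewidth is 2.

Treewidth 2.
Bags: B1 = {3, 4, 5}  B2 = {1, 3, 4}  B3 = {2, 3, 4}
Tree: B1–B2, B2–B3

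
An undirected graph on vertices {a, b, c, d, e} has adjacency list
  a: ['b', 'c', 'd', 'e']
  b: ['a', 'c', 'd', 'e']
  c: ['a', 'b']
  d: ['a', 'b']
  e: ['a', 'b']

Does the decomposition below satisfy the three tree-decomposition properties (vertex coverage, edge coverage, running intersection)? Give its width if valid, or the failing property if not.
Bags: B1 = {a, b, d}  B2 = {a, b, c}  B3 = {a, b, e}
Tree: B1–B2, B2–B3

Every vertex of G appears in some bag (union = {a, b, c, d, e}); every edge is covered by a bag; and for each vertex v the set of bags containing v is connected in the bag tree. The decomposition is therefore valid. The largest bag has 3 vertices, so the width is 2.

Yes; width 2.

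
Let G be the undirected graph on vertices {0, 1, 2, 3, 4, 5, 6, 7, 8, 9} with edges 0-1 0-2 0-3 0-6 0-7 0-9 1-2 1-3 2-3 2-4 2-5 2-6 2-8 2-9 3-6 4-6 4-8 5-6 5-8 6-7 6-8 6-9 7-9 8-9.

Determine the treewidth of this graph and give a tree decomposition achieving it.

Treewidth 3.
Bags: B1 = {2, 6, 8, 9}  B2 = {2, 4, 6, 8}  B3 = {0, 2, 6, 9}  B4 = {2, 5, 6, 8}  B5 = {0, 2, 3, 6}  B6 = {0, 6, 7, 9}  B7 = {0, 1, 2, 3}
Tree: B1–B2, B1–B3, B2–B4, B3–B5, B3–B6, B5–B7

The largest bag has 4 vertices, giving width 3; this decomposition certifies tw(G) ≤ 3. Conversely, {0, 1, 2, 3} is a clique of size 4, and the vertices of any clique must share a bag in every tree decomposition; so some bag has ≥ 4 vertices and tw(G) ≥ 3. Combining the bounds, tw(G) = 3.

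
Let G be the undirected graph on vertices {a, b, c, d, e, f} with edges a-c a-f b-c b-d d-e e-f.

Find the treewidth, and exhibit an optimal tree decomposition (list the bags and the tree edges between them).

Every bag has size at most 3, so the width is 3 − 1 = 2 and tw(G) ≤ 2. The edges d–b–c–a–f–e–d form a cycle, so G is not a tree and its treewidth is at least 2. Combining the bounds, tw(G) = 2.

Treewidth 2.
One such decomposition:
Bags: B1 = {b, c, d}  B2 = {a, c, d}  B3 = {a, d, f}  B4 = {d, e, f}
Tree: B1–B2, B2–B3, B3–B4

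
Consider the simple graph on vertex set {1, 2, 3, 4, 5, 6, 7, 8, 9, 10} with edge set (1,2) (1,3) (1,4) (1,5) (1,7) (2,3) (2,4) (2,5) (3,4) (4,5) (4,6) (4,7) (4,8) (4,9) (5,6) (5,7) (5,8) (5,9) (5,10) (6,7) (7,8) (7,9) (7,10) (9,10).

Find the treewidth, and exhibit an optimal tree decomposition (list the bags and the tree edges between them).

Every bag has size at most 4, so the width is 4 − 1 = 3 and tw(G) ≤ 3. For the lower bound, the 4 vertices {5, 7, 9, 10} are pairwise adjacent, and any tree decomposition puts a clique entirely inside one bag — forcing width ≥ 3. The upper and lower bounds meet at 3, so that is the treewidth.

Treewidth 3.
One optimal decomposition is:
Bags: B1 = {1, 4, 5, 7}  B2 = {4, 5, 7, 9}  B3 = {4, 5, 6, 7}  B4 = {5, 7, 9, 10}  B5 = {4, 5, 7, 8}  B6 = {1, 2, 4, 5}  B7 = {1, 2, 3, 4}
Tree: B1–B2, B2–B3, B2–B4, B2–B5, B1–B6, B6–B7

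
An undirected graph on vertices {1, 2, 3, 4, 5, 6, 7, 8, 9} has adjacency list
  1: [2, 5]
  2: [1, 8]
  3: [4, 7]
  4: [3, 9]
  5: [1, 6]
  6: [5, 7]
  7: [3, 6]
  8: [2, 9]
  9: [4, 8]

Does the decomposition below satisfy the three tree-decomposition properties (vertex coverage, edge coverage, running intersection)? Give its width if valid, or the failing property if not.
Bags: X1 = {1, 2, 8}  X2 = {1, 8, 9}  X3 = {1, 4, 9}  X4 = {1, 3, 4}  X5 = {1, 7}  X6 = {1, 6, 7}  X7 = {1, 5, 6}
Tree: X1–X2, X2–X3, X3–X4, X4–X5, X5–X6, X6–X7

A tree decomposition must satisfy three properties: every vertex lies in some bag; for every edge, both endpoints lie together in some bag; and for every vertex, the bags containing it form a connected subtree. Here edge (3,7) lies in no bag, so the decomposition is invalid.

No — edge (3,7) lies in no bag.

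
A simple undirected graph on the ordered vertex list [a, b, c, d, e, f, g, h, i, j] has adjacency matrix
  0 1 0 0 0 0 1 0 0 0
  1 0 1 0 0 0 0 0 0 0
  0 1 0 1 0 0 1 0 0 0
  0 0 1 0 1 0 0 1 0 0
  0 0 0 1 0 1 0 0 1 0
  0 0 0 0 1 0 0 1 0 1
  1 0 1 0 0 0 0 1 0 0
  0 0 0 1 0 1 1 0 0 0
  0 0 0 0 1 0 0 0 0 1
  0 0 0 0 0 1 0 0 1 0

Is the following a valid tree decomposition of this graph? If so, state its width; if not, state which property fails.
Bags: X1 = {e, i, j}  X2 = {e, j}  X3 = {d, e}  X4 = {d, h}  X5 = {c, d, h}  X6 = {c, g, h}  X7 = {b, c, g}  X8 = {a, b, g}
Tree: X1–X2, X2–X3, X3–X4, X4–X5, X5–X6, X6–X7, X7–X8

A tree decomposition must satisfy three properties: every vertex lies in some bag; for every edge, both endpoints lie together in some bag; and for every vertex, the bags containing it form a connected subtree. Here vertex f appears in no bag, so the decomposition is invalid.

No — vertex f appears in no bag.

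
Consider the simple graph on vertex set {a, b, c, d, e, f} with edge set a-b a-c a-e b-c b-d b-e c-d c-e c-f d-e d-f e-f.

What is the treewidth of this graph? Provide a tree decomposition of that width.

The largest bag has 4 vertices, giving width 3; this decomposition certifies tw(G) ≤ 3. Conversely, {c, d, e, f} is a clique of size 4, and the vertices of any clique must share a bag in every tree decomposition; so some bag has ≥ 4 vertices and tw(G) ≥ 3. Therefore the treewidth is 3.

Treewidth 3.
One optimal decomposition is:
Bags: B1 = {b, c, d, e}  B2 = {a, b, c, e}  B3 = {c, d, e, f}
Tree: B1–B2, B1–B3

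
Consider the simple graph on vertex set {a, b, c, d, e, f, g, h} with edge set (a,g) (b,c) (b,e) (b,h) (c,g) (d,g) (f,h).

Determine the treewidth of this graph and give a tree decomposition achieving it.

Treewidth 1.
Bags: B1 = {c, g}  B2 = {b, c}  B3 = {a, g}  B4 = {b, h}  B5 = {f, h}  B6 = {d, g}  B7 = {b, e}
Tree: B1–B2, B1–B3, B2–B4, B4–B5, B1–B6, B2–B7

Each bag holds 2 vertices, so the decomposition has width 1, which upper-bounds the treewidth. Since G has at least one edge (e.g. c–g), it is not an edgeless graph, so tw(G) ≥ 1. The upper and lower bounds meet at 1, so that is the treewidth.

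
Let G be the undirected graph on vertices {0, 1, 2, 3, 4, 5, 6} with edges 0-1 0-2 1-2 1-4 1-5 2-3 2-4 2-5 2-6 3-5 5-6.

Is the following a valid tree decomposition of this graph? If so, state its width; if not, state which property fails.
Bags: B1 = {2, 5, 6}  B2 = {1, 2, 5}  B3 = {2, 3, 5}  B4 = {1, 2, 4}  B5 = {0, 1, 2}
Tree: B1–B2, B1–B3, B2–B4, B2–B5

Checking the three conditions: (i) the bags cover all of {0, 1, 2, 3, 4, 5, 6}; (ii) for each edge, some bag contains both endpoints; (iii) the bags containing any fixed vertex form a subtree. All hold, so the decomposition is valid with width 3 − 1 = 2.

Yes; width 2.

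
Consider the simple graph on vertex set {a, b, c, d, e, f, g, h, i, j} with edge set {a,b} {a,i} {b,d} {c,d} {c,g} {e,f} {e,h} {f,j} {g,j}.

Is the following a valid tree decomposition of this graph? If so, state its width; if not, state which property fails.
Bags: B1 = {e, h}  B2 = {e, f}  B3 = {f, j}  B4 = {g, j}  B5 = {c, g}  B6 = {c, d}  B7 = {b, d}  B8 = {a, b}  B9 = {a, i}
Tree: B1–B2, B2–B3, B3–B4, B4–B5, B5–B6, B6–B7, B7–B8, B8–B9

Yes; width 1.

Vertex coverage: the bags together contain {a, b, c, d, e, f, g, h, i, j}, the full vertex set. Edge coverage: each edge of G has both endpoints in at least one bag. Running intersection: for every vertex, the bags containing it form a connected subtree. All three properties hold, so this is a valid tree decomposition of width max|bag| − 1 = 1, and hence tw(G) ≤ 1.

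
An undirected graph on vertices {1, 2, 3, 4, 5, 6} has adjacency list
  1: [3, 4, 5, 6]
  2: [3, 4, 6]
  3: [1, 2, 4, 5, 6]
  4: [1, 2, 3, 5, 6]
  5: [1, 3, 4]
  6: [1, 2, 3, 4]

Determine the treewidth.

3

A width-3 tree decomposition is:
Bags: B1 = {1, 3, 4, 5}  B2 = {1, 3, 4, 6}  B3 = {2, 3, 4, 6}
Tree: B1–B2, B2–B3
The largest bag has 4 vertices, giving width 3; this decomposition certifies tw(G) ≤ 3. For the lower bound, the 4 vertices {1, 3, 4, 5} are pairwise adjacent, and any tree decomposition puts a clique entirely inside one bag — forcing width ≥ 3. Hence tw(G) = 3 exactly.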